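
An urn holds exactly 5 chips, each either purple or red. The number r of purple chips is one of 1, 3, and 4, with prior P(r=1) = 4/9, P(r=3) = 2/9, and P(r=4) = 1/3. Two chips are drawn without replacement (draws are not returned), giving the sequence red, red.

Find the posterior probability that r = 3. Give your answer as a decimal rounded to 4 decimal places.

0.0769

For each hypothesis, P(data | H) works out to: P(data | r = 1) = (4/5)(3/4) = 3/5; P(data | r = 3) = (2/5)(1/4) = 1/10; P(data | r = 4) = (1/5)(0/4) = 0.
The prior-weighted likelihoods are 4/9 · 3/5 = 4/15, 2/9 · 1/10 = 1/45, 1/3 · 0 = 0; summing to 13/45.
Hence P(r = 3 | data) = (1/45) / (13/45) = 1/13.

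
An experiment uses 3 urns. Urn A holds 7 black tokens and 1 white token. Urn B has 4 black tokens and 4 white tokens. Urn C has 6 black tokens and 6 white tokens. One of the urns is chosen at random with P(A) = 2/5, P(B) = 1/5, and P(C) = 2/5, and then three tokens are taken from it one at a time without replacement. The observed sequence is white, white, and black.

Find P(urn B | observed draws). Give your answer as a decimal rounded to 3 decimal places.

For each hypothesis, P(data | H) works out to: P(data | urn A) = (1/8)(0/7) = 0; P(data | urn B) = (4/8)(3/7)(4/6) = 1/7; P(data | urn C) = (6/12)(5/11)(6/10) = 3/22.
Weighting by the prior gives 2/5 · 0 = 0, 1/5 · 1/7 = 1/35, 2/5 · 3/22 = 3/55; with total 32/385.
Hence P(urn B | data) = (1/35) / (32/385) = 11/32.

0.344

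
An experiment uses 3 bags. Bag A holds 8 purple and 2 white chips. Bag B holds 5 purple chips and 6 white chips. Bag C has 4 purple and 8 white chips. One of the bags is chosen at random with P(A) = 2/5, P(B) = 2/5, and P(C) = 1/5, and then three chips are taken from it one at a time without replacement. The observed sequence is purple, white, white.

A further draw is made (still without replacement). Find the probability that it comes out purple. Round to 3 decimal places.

0.488

For each hypothesis, P(data | H) works out to: P(data | bag A) = (8/10)(2/9)(1/8) = 0.022222; P(data | bag B) = (5/11)(6/10)(5/9) = 0.15152; P(data | bag C) = (4/12)(8/11)(7/10) = 0.1697.
Multiplying each by its prior: 2/5 · 0.022222 = 0.0088889, 2/5 · 0.15152 = 0.060606, 1/5 · 0.1697 = 0.033939; summing to 0.10343.
Dividing through by the total gives posterior P(bag A | data) = 0.085938, P(bag B | data) = 0.58594, P(bag C | data) = 0.32812.
So P(purple next | data) = Σ P(purple next | H) P(H | data) = (1)(0.085938) + (1/2)(0.58594) + (1/3)(0.32812) = 0.48828.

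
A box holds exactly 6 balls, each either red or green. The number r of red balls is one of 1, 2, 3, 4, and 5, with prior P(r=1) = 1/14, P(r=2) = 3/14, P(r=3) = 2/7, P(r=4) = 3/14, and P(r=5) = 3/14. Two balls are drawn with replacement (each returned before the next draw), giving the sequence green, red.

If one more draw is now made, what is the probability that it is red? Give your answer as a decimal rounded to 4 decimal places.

The likelihood of the observed sequence under each hypothesis: P(data | r = 1) = (5/6)(1/6) = 5/36; P(data | r = 2) = (4/6)(2/6) = 2/9; P(data | r = 3) = (3/6)(3/6) = 1/4; P(data | r = 4) = (2/6)(4/6) = 2/9; P(data | r = 5) = (1/6)(5/6) = 5/36.
Multiplying each by its prior: 1/14 · 5/36 = 5/504, 3/14 · 2/9 = 1/21, 2/7 · 1/4 = 1/14, 3/14 · 2/9 = 1/21, 3/14 · 5/36 = 5/168; summing to 13/63.
Dividing through by the total gives posterior P(r = 1 | data) = 5/104, P(r = 2 | data) = 3/13, P(r = 3 | data) = 9/26, P(r = 4 | data) = 3/13, P(r = 5 | data) = 15/104.
Averaging over the posterior, P(red next | data) = (1/6)(5/104) + (1/3)(3/13) + (1/2)(9/26) + (2/3)(3/13) + (5/6)(15/104) = 83/156.

0.5321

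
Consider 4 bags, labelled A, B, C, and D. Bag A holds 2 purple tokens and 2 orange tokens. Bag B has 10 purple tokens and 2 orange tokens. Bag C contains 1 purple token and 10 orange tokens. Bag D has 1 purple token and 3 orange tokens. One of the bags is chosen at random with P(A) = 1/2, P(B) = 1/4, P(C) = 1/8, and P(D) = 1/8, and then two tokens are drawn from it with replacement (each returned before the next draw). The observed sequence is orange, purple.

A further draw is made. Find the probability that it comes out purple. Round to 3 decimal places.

0.508

For each hypothesis, P(data | H) works out to: P(data | bag A) = (2/4)(2/4) = 0.25; P(data | bag B) = (2/12)(10/12) = 0.13889; P(data | bag C) = (10/11)(1/11) = 0.082645; P(data | bag D) = (3/4)(1/4) = 0.1875.
The prior-weighted likelihoods are 1/2 · 0.25 = 0.125, 1/4 · 0.13889 = 0.034722, 1/8 · 0.082645 = 0.010331, 1/8 · 0.1875 = 0.023438; summing to 0.19349.
Dividing through by the total gives posterior P(bag A | data) = 0.64603, P(bag B | data) = 0.17945, P(bag C | data) = 0.053391, P(bag D | data) = 0.12113.
So P(purple next | data) = Σ P(purple next | H) P(H | data) = (1/2)(0.64603) + (5/6)(0.17945) + (1/11)(0.053391) + (1/4)(0.12113) = 0.50769.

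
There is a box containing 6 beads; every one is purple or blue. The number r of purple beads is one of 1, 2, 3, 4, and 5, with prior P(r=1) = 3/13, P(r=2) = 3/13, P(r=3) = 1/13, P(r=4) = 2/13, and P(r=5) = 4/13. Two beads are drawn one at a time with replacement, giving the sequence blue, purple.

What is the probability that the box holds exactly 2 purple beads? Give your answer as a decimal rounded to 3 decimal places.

Under each hypothesis, the probability of the observed sequence is: P(data | r = 1) = (5/6)(1/6) = 5/36; P(data | r = 2) = (4/6)(2/6) = 2/9; P(data | r = 3) = (3/6)(3/6) = 1/4; P(data | r = 4) = (2/6)(4/6) = 2/9; P(data | r = 5) = (1/6)(5/6) = 5/36.
The prior-weighted likelihoods are 3/13 · 5/36 = 5/156, 3/13 · 2/9 = 2/39, 1/13 · 1/4 = 1/52, 2/13 · 2/9 = 4/117, 4/13 · 5/36 = 5/117; with total 7/39.
By Bayes' rule, P(r = 2 | data) = (2/39) / (7/39) = 2/7.

0.286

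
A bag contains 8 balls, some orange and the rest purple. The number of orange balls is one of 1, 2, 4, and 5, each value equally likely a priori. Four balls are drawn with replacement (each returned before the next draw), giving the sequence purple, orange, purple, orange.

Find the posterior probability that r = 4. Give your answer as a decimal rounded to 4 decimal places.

For each hypothesis, P(data | H) works out to: P(data | r = 1) = (7/8)(1/8)(7/8)(1/8) = 0.011963; P(data | r = 2) = (6/8)(2/8)(6/8)(2/8) = 0.035156; P(data | r = 4) = (4/8)(4/8)(4/8)(4/8) = 0.0625; P(data | r = 5) = (3/8)(5/8)(3/8)(5/8) = 0.054932.
Multiplying each by its prior: 1/4 · 0.011963 = 0.0029907, 1/4 · 0.035156 = 0.0087891, 1/4 · 0.0625 = 0.015625, 1/4 · 0.054932 = 0.013733; with total 0.041138.
So P(r = 4 | data) = (0.015625) / (0.041138) = 0.37982.

0.3798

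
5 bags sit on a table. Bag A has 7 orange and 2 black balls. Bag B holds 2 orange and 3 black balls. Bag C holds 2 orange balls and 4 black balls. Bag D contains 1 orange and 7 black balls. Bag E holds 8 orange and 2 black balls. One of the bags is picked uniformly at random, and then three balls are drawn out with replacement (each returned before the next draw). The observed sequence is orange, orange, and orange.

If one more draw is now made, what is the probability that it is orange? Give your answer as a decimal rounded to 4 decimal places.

0.7496

The likelihood of the observed sequence under each hypothesis: P(data | bag A) = (7/9)(7/9)(7/9) = 0.47051; P(data | bag B) = (2/5)(2/5)(2/5) = 0.064; P(data | bag C) = (2/6)(2/6)(2/6) = 0.037037; P(data | bag D) = (1/8)(1/8)(1/8) = 0.0019531; P(data | bag E) = (8/10)(8/10)(8/10) = 0.512.
Multiplying each by its prior: 1/5 · 0.47051 = 0.094102, 1/5 · 0.064 = 0.0128, 1/5 · 0.037037 = 0.0074074, 1/5 · 0.0019531 = 0.00039063, 1/5 · 0.512 = 0.1024; with total 0.2171.
Dividing through by the total gives posterior P(bag A | data) = 0.43345, P(bag B | data) = 0.058959, P(bag C | data) = 0.03412, P(bag D | data) = 0.0017993, P(bag E | data) = 0.47167.
So P(orange next | data) = Σ P(orange next | H) P(H | data) = (7/9)(0.43345) + (2/5)(0.058959) + (1/3)(0.03412) + (1/8)(0.0017993) + (4/5)(0.47167) = 0.74965.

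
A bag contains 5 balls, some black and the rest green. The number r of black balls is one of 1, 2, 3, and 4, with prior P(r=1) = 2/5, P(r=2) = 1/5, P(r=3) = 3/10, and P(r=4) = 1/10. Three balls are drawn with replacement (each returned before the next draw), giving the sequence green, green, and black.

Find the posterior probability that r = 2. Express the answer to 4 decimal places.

0.2571

For each hypothesis, P(data | H) works out to: P(data | r = 1) = (4/5)(4/5)(1/5) = 16/125; P(data | r = 2) = (3/5)(3/5)(2/5) = 18/125; P(data | r = 3) = (2/5)(2/5)(3/5) = 12/125; P(data | r = 4) = (1/5)(1/5)(4/5) = 4/125.
Weighting by the prior gives 2/5 · 16/125 = 32/625, 1/5 · 18/125 = 18/625, 3/10 · 12/125 = 18/625, 1/10 · 4/125 = 2/625; with total 14/125.
Therefore the posterior P(r = 2 | data) = (18/625) / (14/125) = 9/35.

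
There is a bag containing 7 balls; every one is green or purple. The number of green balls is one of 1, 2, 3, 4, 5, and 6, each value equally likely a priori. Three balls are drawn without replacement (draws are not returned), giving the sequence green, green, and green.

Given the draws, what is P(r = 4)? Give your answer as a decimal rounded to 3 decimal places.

0.114

The likelihood of the observed sequence under each hypothesis: P(data | r = 1) = (1/7)(0/6) = 0; P(data | r = 2) = (2/7)(1/6)(0/5) = 0; P(data | r = 3) = (3/7)(2/6)(1/5) = 1/35; P(data | r = 4) = (4/7)(3/6)(2/5) = 4/35; P(data | r = 5) = (5/7)(4/6)(3/5) = 2/7; P(data | r = 6) = (6/7)(5/6)(4/5) = 4/7.
The prior-weighted likelihoods are 1/6 · 0 = 0, 1/6 · 0 = 0, 1/6 · 1/35 = 1/210, 1/6 · 4/35 = 2/105, 1/6 · 2/7 = 1/21, 1/6 · 4/7 = 2/21; these sum to 1/6.
By Bayes' rule, P(r = 4 | data) = (2/105) / (1/6) = 4/35.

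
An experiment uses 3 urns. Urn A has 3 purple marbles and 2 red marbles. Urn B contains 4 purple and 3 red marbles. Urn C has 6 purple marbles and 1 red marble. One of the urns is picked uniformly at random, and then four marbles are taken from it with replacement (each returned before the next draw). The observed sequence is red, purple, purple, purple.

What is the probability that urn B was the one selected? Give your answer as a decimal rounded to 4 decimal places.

0.3120

Under each hypothesis, the probability of the observed sequence is: P(data | urn A) = (2/5)(3/5)(3/5)(3/5) = 0.0864; P(data | urn B) = (3/7)(4/7)(4/7)(4/7) = 0.079967; P(data | urn C) = (1/7)(6/7)(6/7)(6/7) = 0.089963.
Multiplying each by its prior: 1/3 · 0.0864 = 0.0288, 1/3 · 0.079967 = 0.026656, 1/3 · 0.089963 = 0.029988; these sum to 0.085443.
So P(urn B | data) = (0.026656) / (0.085443) = 0.31197.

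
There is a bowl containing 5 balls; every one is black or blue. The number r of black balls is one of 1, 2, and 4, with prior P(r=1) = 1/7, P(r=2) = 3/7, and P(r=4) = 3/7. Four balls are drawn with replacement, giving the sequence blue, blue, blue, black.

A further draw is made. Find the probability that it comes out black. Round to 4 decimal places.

Under each hypothesis, the probability of the observed sequence is: P(data | r = 1) = (4/5)(4/5)(4/5)(1/5) = 0.1024; P(data | r = 2) = (3/5)(3/5)(3/5)(2/5) = 0.0864; P(data | r = 4) = (1/5)(1/5)(1/5)(4/5) = 0.0064.
The prior-weighted likelihoods are 1/7 · 0.1024 = 0.014629, 3/7 · 0.0864 = 0.037029, 3/7 · 0.0064 = 0.0027429; with total 0.0544.
Dividing through by the total gives posterior P(r = 1 | data) = 0.26891, P(r = 2 | data) = 0.68067, P(r = 4 | data) = 0.05042.
Averaging over the posterior, P(black next | data) = (1/5)(0.26891) + (2/5)(0.68067) + (4/5)(0.05042) = 0.36639.

0.3664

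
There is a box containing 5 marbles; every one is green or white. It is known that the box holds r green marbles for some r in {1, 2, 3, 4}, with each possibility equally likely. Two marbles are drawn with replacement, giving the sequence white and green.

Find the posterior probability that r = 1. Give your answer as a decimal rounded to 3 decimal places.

The likelihood of the observed sequence under each hypothesis: P(data | r = 1) = (4/5)(1/5) = 4/25; P(data | r = 2) = (3/5)(2/5) = 6/25; P(data | r = 3) = (2/5)(3/5) = 6/25; P(data | r = 4) = (1/5)(4/5) = 4/25.
Multiplying each by its prior: 1/4 · 4/25 = 1/25, 1/4 · 6/25 = 3/50, 1/4 · 6/25 = 3/50, 1/4 · 4/25 = 1/25; summing to 1/5.
So P(r = 1 | data) = (1/25) / (1/5) = 1/5.

0.200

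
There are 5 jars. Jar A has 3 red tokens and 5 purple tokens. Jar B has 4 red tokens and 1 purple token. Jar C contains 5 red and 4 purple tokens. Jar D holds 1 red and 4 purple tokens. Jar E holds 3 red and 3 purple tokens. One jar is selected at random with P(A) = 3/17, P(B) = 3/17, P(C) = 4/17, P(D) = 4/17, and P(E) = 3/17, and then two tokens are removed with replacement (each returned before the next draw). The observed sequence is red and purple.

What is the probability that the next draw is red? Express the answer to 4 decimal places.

0.4772

The likelihood of the observed sequence under each hypothesis: P(data | jar A) = (3/8)(5/8) = 0.23438; P(data | jar B) = (4/5)(1/5) = 0.16; P(data | jar C) = (5/9)(4/9) = 0.24691; P(data | jar D) = (1/5)(4/5) = 0.16; P(data | jar E) = (3/6)(3/6) = 0.25.
The prior-weighted likelihoods are 3/17 · 0.23438 = 0.04136, 3/17 · 0.16 = 0.028235, 4/17 · 0.24691 = 0.058097, 4/17 · 0.16 = 0.037647, 3/17 · 0.25 = 0.044118; these sum to 0.20946.
Dividing through by the total gives posterior P(jar A | data) = 0.19746, P(jar B | data) = 0.1348, P(jar C | data) = 0.27737, P(jar D | data) = 0.17974, P(jar E | data) = 0.21063.
So P(red next | data) = Σ P(red next | H) P(H | data) = (3/8)(0.19746) + (4/5)(0.1348) + (5/9)(0.27737) + (1/5)(0.17974) + (1/2)(0.21063) = 0.47725.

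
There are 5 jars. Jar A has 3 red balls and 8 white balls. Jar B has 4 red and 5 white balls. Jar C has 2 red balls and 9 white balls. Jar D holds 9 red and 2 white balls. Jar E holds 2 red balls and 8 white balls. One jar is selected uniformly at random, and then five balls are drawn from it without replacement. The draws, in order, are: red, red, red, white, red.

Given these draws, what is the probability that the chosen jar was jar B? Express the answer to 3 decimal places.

The likelihood of the observed sequence under each hypothesis: P(data | jar A) = (3/11)(2/10)(1/9)(8/8)(0/7) = 0; P(data | jar B) = (4/9)(3/8)(2/7)(5/6)(1/5) = 0.0079365; P(data | jar C) = (2/11)(1/10)(0/9) = 0; P(data | jar D) = (9/11)(8/10)(7/9)(2/8)(6/7) = 0.10909; P(data | jar E) = (2/10)(1/9)(0/8) = 0.
Multiplying each by its prior: 1/5 · 0 = 0, 1/5 · 0.0079365 = 0.0015873, 1/5 · 0 = 0, 1/5 · 0.10909 = 0.021818, 1/5 · 0 = 0; these sum to 0.023405.
By Bayes' rule, P(jar B | data) = (0.0015873) / (0.023405) = 0.067818.

0.068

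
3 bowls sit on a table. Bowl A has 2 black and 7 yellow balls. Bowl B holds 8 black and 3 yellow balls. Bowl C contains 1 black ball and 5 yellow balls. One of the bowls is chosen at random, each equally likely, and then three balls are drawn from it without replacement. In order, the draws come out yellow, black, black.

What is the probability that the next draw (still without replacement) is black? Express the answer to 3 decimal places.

The likelihood of the observed sequence under each hypothesis: P(data | bowl A) = (7/9)(2/8)(1/7) = 0.027778; P(data | bowl B) = (3/11)(8/10)(7/9) = 0.1697; P(data | bowl C) = (5/6)(1/5)(0/4) = 0.
Multiplying each by its prior: 1/3 · 0.027778 = 0.0092593, 1/3 · 0.1697 = 0.056566, 1/3 · 0 = 0; these sum to 0.065825.
Dividing through by the total gives posterior P(bowl A | data) = 0.14066, P(bowl B | data) = 0.85934, P(bowl C | data) = 0.
So P(black next | data) = Σ P(black next | H) P(H | data) = (0)(0.14066) + (3/4)(0.85934) = 0.6445.

0.645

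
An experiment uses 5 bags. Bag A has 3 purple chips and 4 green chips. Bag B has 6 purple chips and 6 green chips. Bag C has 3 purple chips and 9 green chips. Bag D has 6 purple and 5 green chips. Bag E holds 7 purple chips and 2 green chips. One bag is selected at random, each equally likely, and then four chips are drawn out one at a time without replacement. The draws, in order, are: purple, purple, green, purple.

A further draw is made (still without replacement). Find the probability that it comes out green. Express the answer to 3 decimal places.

0.461

Under each hypothesis, the probability of the observed sequence is: P(data | bag A) = (3/7)(2/6)(4/5)(1/4) = 0.028571; P(data | bag B) = (6/12)(5/11)(6/10)(4/9) = 0.060606; P(data | bag C) = (3/12)(2/11)(9/10)(1/9) = 0.0045455; P(data | bag D) = (6/11)(5/10)(5/9)(4/8) = 0.075758; P(data | bag E) = (7/9)(6/8)(2/7)(5/6) = 0.13889.
The prior-weighted likelihoods are 1/5 · 0.028571 = 0.0057143, 1/5 · 0.060606 = 0.012121, 1/5 · 0.0045455 = 0.00090909, 1/5 · 0.075758 = 0.015152, 1/5 · 0.13889 = 0.027778; summing to 0.061674.
Dividing through by the total gives posterior P(bag A | data) = 0.092653, P(bag B | data) = 0.19654, P(bag C | data) = 0.01474, P(bag D | data) = 0.24567, P(bag E | data) = 0.4504.
Averaging over the posterior, P(green next | data) = (1)(0.092653) + (5/8)(0.19654) + (1)(0.01474) + (4/7)(0.24567) + (1/5)(0.4504) = 0.46069.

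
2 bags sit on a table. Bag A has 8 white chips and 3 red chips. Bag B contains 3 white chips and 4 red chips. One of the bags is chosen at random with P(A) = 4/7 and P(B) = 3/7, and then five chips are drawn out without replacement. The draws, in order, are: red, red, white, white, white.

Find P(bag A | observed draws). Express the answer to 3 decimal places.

0.629

For each hypothesis, P(data | H) works out to: P(data | bag A) = (3/11)(2/10)(8/9)(7/8)(6/7) = 0.036364; P(data | bag B) = (4/7)(3/6)(3/5)(2/4)(1/3) = 0.028571.
Multiplying each by its prior: 4/7 · 0.036364 = 0.020779, 3/7 · 0.028571 = 0.012245; summing to 0.033024.
Hence P(bag A | data) = (0.020779) / (0.033024) = 0.62921.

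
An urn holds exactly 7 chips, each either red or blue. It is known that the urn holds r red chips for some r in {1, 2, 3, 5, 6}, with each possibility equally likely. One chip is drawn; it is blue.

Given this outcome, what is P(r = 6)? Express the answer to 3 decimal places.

0.056

The likelihood of this draw under each hypothesis: P(data | r = 1) = (6/7) = 6/7; P(data | r = 2) = (5/7) = 5/7; P(data | r = 3) = (4/7) = 4/7; P(data | r = 5) = (2/7) = 2/7; P(data | r = 6) = (1/7) = 1/7.
Multiplying each by its prior: 1/5 · 6/7 = 6/35, 1/5 · 5/7 = 1/7, 1/5 · 4/7 = 4/35, 1/5 · 2/7 = 2/35, 1/5 · 1/7 = 1/35; these sum to 18/35.
By Bayes' rule, P(r = 6 | data) = (1/35) / (18/35) = 1/18.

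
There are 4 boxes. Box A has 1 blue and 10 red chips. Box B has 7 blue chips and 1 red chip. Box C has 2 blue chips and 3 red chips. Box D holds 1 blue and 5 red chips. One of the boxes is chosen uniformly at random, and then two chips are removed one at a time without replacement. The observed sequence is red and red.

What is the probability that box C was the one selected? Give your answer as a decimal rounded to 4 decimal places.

0.1681

Under each hypothesis, the probability of the observed sequence is: P(data | box A) = (10/11)(9/10) = 0.81818; P(data | box B) = (1/8)(0/7) = 0; P(data | box C) = (3/5)(2/4) = 0.3; P(data | box D) = (5/6)(4/5) = 0.66667.
Weighting by the prior gives 1/4 · 0.81818 = 0.20455, 1/4 · 0 = 0, 1/4 · 0.3 = 0.075, 1/4 · 0.66667 = 0.16667; with total 0.44621.
Hence P(box C | data) = (0.075) / (0.44621) = 0.16808.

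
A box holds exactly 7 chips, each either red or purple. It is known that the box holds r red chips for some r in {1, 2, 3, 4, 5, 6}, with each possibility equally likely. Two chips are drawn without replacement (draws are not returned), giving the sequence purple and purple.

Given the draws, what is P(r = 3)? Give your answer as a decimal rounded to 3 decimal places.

0.171

Compute the likelihood of the observed sequence for each case: P(data | r = 1) = (6/7)(5/6) = 5/7; P(data | r = 2) = (5/7)(4/6) = 10/21; P(data | r = 3) = (4/7)(3/6) = 2/7; P(data | r = 4) = (3/7)(2/6) = 1/7; P(data | r = 5) = (2/7)(1/6) = 1/21; P(data | r = 6) = (1/7)(0/6) = 0.
Multiplying each by its prior: 1/6 · 5/7 = 5/42, 1/6 · 10/21 = 5/63, 1/6 · 2/7 = 1/21, 1/6 · 1/7 = 1/42, 1/6 · 1/21 = 1/126, 1/6 · 0 = 0; these sum to 5/18.
Hence P(r = 3 | data) = (1/21) / (5/18) = 6/35.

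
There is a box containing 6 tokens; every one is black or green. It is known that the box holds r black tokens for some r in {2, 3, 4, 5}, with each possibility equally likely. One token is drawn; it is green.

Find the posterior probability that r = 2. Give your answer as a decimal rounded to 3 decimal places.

The likelihood of this draw under each hypothesis: P(data | r = 2) = (4/6) = 2/3; P(data | r = 3) = (3/6) = 1/2; P(data | r = 4) = (2/6) = 1/3; P(data | r = 5) = (1/6) = 1/6.
Multiplying each by its prior: 1/4 · 2/3 = 1/6, 1/4 · 1/2 = 1/8, 1/4 · 1/3 = 1/12, 1/4 · 1/6 = 1/24; with total 5/12.
Hence P(r = 2 | data) = (1/6) / (5/12) = 2/5.

0.400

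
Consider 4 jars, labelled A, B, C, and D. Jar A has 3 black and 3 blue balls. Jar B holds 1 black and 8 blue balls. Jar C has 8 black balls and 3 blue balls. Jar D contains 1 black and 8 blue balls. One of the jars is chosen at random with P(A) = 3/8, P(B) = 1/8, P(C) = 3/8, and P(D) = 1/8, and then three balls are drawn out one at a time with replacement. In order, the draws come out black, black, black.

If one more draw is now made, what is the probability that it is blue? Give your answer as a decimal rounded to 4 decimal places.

0.3295

Compute the likelihood of the observed sequence for each case: P(data | jar A) = (3/6)(3/6)(3/6) = 0.125; P(data | jar B) = (1/9)(1/9)(1/9) = 0.0013717; P(data | jar C) = (8/11)(8/11)(8/11) = 0.38467; P(data | jar D) = (1/9)(1/9)(1/9) = 0.0013717.
Weighting by the prior gives 3/8 · 0.125 = 0.046875, 1/8 · 0.0013717 = 0.00017147, 3/8 · 0.38467 = 0.14425, 1/8 · 0.0013717 = 0.00017147; summing to 0.19147.
Normalising, the posterior is P(jar A | data) = 0.24482, P(jar B | data) = 0.00089553, P(jar C | data) = 0.75339, P(jar D | data) = 0.00089553.
The predictive probability is P(blue next | data) = (1/2)(0.24482) + (8/9)(0.00089553) + (3/11)(0.75339) + (8/9)(0.00089553) = 0.32947.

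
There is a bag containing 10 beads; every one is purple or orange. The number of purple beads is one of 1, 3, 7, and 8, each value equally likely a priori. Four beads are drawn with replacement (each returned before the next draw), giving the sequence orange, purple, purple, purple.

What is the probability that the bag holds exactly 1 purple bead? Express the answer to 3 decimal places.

0.004

For each hypothesis, P(data | H) works out to: P(data | r = 1) = (9/10)(1/10)(1/10)(1/10) = 0.0009; P(data | r = 3) = (7/10)(3/10)(3/10)(3/10) = 0.0189; P(data | r = 7) = (3/10)(7/10)(7/10)(7/10) = 0.1029; P(data | r = 8) = (2/10)(8/10)(8/10)(8/10) = 0.1024.
Multiplying each by its prior: 1/4 · 0.0009 = 0.000225, 1/4 · 0.0189 = 0.004725, 1/4 · 0.1029 = 0.025725, 1/4 · 0.1024 = 0.0256; summing to 0.056275.
Therefore the posterior P(r = 1 | data) = (0.000225) / (0.056275) = 0.0039982.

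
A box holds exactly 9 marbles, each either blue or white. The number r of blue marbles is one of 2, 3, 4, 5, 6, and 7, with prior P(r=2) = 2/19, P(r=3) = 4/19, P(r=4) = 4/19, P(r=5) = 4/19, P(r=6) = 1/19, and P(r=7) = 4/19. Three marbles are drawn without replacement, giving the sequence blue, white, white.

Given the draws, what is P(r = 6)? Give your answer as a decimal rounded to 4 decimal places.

0.0305

The likelihood of the observed sequence under each hypothesis: P(data | r = 2) = (2/9)(7/8)(6/7) = 0.16667; P(data | r = 3) = (3/9)(6/8)(5/7) = 0.17857; P(data | r = 4) = (4/9)(5/8)(4/7) = 0.15873; P(data | r = 5) = (5/9)(4/8)(3/7) = 0.11905; P(data | r = 6) = (6/9)(3/8)(2/7) = 0.071429; P(data | r = 7) = (7/9)(2/8)(1/7) = 0.027778.
The prior-weighted likelihoods are 2/19 · 0.16667 = 0.017544, 4/19 · 0.17857 = 0.037594, 4/19 · 0.15873 = 0.033417, 4/19 · 0.11905 = 0.025063, 1/19 · 0.071429 = 0.0037594, 4/19 · 0.027778 = 0.005848; these sum to 0.12322.
So P(r = 6 | data) = (0.0037594) / (0.12322) = 0.030508.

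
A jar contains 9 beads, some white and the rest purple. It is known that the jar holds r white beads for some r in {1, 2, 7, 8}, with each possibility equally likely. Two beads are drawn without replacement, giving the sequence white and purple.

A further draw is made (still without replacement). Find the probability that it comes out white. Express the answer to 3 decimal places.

Compute the likelihood of the observed sequence for each case: P(data | r = 1) = (1/9)(8/8) = 1/9; P(data | r = 2) = (2/9)(7/8) = 7/36; P(data | r = 7) = (7/9)(2/8) = 7/36; P(data | r = 8) = (8/9)(1/8) = 1/9.
The prior-weighted likelihoods are 1/4 · 1/9 = 1/36, 1/4 · 7/36 = 7/144, 1/4 · 7/36 = 7/144, 1/4 · 1/9 = 1/36; these sum to 11/72.
Dividing through by the total gives posterior P(r = 1 | data) = 2/11, P(r = 2 | data) = 7/22, P(r = 7 | data) = 7/22, P(r = 8 | data) = 2/11.
So P(white next | data) = Σ P(white next | H) P(H | data) = (0)(2/11) + (1/7)(7/22) + (6/7)(7/22) + (1)(2/11) = 1/2.

0.500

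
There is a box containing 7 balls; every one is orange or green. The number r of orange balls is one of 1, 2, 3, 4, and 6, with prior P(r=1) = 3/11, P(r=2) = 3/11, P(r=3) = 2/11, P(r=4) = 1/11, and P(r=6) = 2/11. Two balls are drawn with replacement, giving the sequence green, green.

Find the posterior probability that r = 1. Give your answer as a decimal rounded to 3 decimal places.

0.478

Compute the likelihood of the observed sequence for each case: P(data | r = 1) = (6/7)(6/7) = 36/49; P(data | r = 2) = (5/7)(5/7) = 25/49; P(data | r = 3) = (4/7)(4/7) = 16/49; P(data | r = 4) = (3/7)(3/7) = 9/49; P(data | r = 6) = (1/7)(1/7) = 1/49.
The prior-weighted likelihoods are 3/11 · 36/49 = 108/539, 3/11 · 25/49 = 75/539, 2/11 · 16/49 = 32/539, 1/11 · 9/49 = 9/539, 2/11 · 1/49 = 2/539; summing to 226/539.
Therefore the posterior P(r = 1 | data) = (108/539) / (226/539) = 54/113.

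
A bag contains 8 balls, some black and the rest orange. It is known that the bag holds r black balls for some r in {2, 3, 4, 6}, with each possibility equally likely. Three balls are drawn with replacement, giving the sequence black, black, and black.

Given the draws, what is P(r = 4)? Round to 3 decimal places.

0.203

The likelihood of the observed sequence under each hypothesis: P(data | r = 2) = (2/8)(2/8)(2/8) = 0.015625; P(data | r = 3) = (3/8)(3/8)(3/8) = 0.052734; P(data | r = 4) = (4/8)(4/8)(4/8) = 0.125; P(data | r = 6) = (6/8)(6/8)(6/8) = 0.42188.
The prior-weighted likelihoods are 1/4 · 0.015625 = 0.0039062, 1/4 · 0.052734 = 0.013184, 1/4 · 0.125 = 0.03125, 1/4 · 0.42188 = 0.10547; summing to 0.15381.
By Bayes' rule, P(r = 4 | data) = (0.03125) / (0.15381) = 0.20317.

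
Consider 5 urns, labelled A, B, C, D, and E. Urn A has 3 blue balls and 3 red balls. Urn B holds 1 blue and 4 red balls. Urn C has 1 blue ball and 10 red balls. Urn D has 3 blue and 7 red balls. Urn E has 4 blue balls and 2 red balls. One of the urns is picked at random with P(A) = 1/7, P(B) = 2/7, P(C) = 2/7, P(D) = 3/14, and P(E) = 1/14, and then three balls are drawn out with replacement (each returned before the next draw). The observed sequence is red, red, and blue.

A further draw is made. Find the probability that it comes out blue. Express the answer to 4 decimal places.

The likelihood of the observed sequence under each hypothesis: P(data | urn A) = (3/6)(3/6)(3/6) = 0.125; P(data | urn B) = (4/5)(4/5)(1/5) = 0.128; P(data | urn C) = (10/11)(10/11)(1/11) = 0.075131; P(data | urn D) = (7/10)(7/10)(3/10) = 0.147; P(data | urn E) = (2/6)(2/6)(4/6) = 0.074074.
Weighting by the prior gives 1/7 · 0.125 = 0.017857, 2/7 · 0.128 = 0.036571, 2/7 · 0.075131 = 0.021466, 3/14 · 0.147 = 0.0315, 1/14 · 0.074074 = 0.005291; these sum to 0.11269.
The posterior is then P(urn A | data) = 0.15847, P(urn B | data) = 0.32454, P(urn C | data) = 0.1905, P(urn D | data) = 0.27954, P(urn E | data) = 0.046954.
Averaging over the posterior, P(blue next | data) = (1/2)(0.15847) + (1/5)(0.32454) + (1/11)(0.1905) + (3/10)(0.27954) + (2/3)(0.046954) = 0.27662.

0.2766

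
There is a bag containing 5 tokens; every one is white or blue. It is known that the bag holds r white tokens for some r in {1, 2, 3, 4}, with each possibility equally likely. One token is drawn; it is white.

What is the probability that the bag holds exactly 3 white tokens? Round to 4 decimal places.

0.3000

The likelihood of this draw under each hypothesis: P(data | r = 1) = (1/5) = 1/5; P(data | r = 2) = (2/5) = 2/5; P(data | r = 3) = (3/5) = 3/5; P(data | r = 4) = (4/5) = 4/5.
Multiplying each by its prior: 1/4 · 1/5 = 1/20, 1/4 · 2/5 = 1/10, 1/4 · 3/5 = 3/20, 1/4 · 4/5 = 1/5; summing to 1/2.
Therefore the posterior P(r = 3 | data) = (3/20) / (1/2) = 3/10.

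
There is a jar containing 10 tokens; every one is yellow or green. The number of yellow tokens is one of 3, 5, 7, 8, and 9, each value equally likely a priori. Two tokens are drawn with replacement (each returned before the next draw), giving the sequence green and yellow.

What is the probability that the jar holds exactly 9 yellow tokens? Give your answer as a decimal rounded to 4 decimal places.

0.0978

The likelihood of the observed sequence under each hypothesis: P(data | r = 3) = (7/10)(3/10) = 21/100; P(data | r = 5) = (5/10)(5/10) = 1/4; P(data | r = 7) = (3/10)(7/10) = 21/100; P(data | r = 8) = (2/10)(8/10) = 4/25; P(data | r = 9) = (1/10)(9/10) = 9/100.
The prior-weighted likelihoods are 1/5 · 21/100 = 21/500, 1/5 · 1/4 = 1/20, 1/5 · 21/100 = 21/500, 1/5 · 4/25 = 4/125, 1/5 · 9/100 = 9/500; summing to 23/125.
Hence P(r = 9 | data) = (9/500) / (23/125) = 9/92.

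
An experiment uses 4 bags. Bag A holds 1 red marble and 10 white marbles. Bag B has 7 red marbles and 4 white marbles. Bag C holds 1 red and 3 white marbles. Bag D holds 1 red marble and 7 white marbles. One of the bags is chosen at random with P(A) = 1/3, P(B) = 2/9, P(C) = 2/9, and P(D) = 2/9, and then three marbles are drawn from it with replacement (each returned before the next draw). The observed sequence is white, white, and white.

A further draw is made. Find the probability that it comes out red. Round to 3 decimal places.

0.142

For each hypothesis, P(data | H) works out to: P(data | bag A) = (10/11)(10/11)(10/11) = 0.75131; P(data | bag B) = (4/11)(4/11)(4/11) = 0.048084; P(data | bag C) = (3/4)(3/4)(3/4) = 0.42188; P(data | bag D) = (7/8)(7/8)(7/8) = 0.66992.
Multiplying each by its prior: 1/3 · 0.75131 = 0.25044, 2/9 · 0.048084 = 0.010685, 2/9 · 0.42188 = 0.09375, 2/9 · 0.66992 = 0.14887; these sum to 0.50375.
Normalising, the posterior is P(bag A | data) = 0.49715, P(bag B | data) = 0.021212, P(bag C | data) = 0.18611, P(bag D | data) = 0.29553.
So P(red next | data) = Σ P(red next | H) P(H | data) = (1/11)(0.49715) + (7/11)(0.021212) + (1/4)(0.18611) + (1/8)(0.29553) = 0.14216.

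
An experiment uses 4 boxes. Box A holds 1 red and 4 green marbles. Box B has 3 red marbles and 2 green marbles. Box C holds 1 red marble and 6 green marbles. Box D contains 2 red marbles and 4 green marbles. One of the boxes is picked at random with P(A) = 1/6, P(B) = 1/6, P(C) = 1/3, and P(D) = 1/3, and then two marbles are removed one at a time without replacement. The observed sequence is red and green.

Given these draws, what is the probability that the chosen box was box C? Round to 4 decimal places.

For each hypothesis, P(data | H) works out to: P(data | box A) = (1/5)(4/4) = 0.2; P(data | box B) = (3/5)(2/4) = 0.3; P(data | box C) = (1/7)(6/6) = 0.14286; P(data | box D) = (2/6)(4/5) = 0.26667.
Multiplying each by its prior: 1/6 · 0.2 = 0.033333, 1/6 · 0.3 = 0.05, 1/3 · 0.14286 = 0.047619, 1/3 · 0.26667 = 0.088889; with total 0.21984.
So P(box C | data) = (0.047619) / (0.21984) = 0.21661.

0.2166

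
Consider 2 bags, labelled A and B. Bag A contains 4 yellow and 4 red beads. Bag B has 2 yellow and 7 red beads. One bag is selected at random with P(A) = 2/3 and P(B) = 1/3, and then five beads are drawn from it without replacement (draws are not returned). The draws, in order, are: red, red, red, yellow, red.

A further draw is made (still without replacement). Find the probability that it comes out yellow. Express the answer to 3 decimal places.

0.403

Under each hypothesis, the probability of the observed sequence is: P(data | bag A) = (4/8)(3/7)(2/6)(4/5)(1/4) = 1/70; P(data | bag B) = (7/9)(6/8)(5/7)(2/6)(4/5) = 1/9.
Weighting by the prior gives 2/3 · 1/70 = 1/105, 1/3 · 1/9 = 1/27; with total 44/945.
Dividing through by the total gives posterior P(bag A | data) = 9/44, P(bag B | data) = 35/44.
Averaging over the posterior, P(yellow next | data) = (1)(9/44) + (1/4)(35/44) = 71/176.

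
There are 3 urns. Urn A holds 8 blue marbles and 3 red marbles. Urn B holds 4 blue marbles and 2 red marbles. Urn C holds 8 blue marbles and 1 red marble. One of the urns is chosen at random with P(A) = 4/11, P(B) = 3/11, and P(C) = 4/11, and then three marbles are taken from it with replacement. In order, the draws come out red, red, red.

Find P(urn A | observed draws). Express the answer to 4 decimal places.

Under each hypothesis, the probability of the observed sequence is: P(data | urn A) = (3/11)(3/11)(3/11) = 0.020285; P(data | urn B) = (2/6)(2/6)(2/6) = 0.037037; P(data | urn C) = (1/9)(1/9)(1/9) = 0.0013717.
The prior-weighted likelihoods are 4/11 · 0.020285 = 0.0073765, 3/11 · 0.037037 = 0.010101, 4/11 · 0.0013717 = 0.00049882; summing to 0.017976.
So P(urn A | data) = (0.0073765) / (0.017976) = 0.41035.

0.4103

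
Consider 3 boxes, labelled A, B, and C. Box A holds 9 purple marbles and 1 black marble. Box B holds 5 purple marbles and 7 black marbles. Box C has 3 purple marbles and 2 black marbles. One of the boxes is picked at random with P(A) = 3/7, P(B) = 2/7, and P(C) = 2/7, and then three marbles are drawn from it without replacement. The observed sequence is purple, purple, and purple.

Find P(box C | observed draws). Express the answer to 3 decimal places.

Under each hypothesis, the probability of the observed sequence is: P(data | box A) = (9/10)(8/9)(7/8) = 7/10; P(data | box B) = (5/12)(4/11)(3/10) = 1/22; P(data | box C) = (3/5)(2/4)(1/3) = 1/10.
Weighting by the prior gives 3/7 · 7/10 = 3/10, 2/7 · 1/22 = 1/77, 2/7 · 1/10 = 1/35; summing to 263/770.
Therefore the posterior P(box C | data) = (1/35) / (263/770) = 22/263.

0.084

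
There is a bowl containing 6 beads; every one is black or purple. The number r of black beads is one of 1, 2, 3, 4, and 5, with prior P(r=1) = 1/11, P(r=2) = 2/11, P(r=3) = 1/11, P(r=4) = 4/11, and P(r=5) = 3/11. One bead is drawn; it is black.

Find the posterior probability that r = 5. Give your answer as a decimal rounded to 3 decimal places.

0.385

Under each hypothesis, the probability of this draw is: P(data | r = 1) = (1/6) = 1/6; P(data | r = 2) = (2/6) = 1/3; P(data | r = 3) = (3/6) = 1/2; P(data | r = 4) = (4/6) = 2/3; P(data | r = 5) = (5/6) = 5/6.
Multiplying each by its prior: 1/11 · 1/6 = 1/66, 2/11 · 1/3 = 2/33, 1/11 · 1/2 = 1/22, 4/11 · 2/3 = 8/33, 3/11 · 5/6 = 5/22; these sum to 13/22.
So P(r = 5 | data) = (5/22) / (13/22) = 5/13.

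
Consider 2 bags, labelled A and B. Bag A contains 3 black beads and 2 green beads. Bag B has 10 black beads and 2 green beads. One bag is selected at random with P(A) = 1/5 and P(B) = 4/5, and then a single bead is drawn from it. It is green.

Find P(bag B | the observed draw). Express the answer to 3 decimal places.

The likelihood of this draw under each hypothesis: P(data | bag A) = (2/5) = 2/5; P(data | bag B) = (2/12) = 1/6.
Multiplying each by its prior: 1/5 · 2/5 = 2/25, 4/5 · 1/6 = 2/15; with total 16/75.
By Bayes' rule, P(bag B | data) = (2/15) / (16/75) = 5/8.

0.625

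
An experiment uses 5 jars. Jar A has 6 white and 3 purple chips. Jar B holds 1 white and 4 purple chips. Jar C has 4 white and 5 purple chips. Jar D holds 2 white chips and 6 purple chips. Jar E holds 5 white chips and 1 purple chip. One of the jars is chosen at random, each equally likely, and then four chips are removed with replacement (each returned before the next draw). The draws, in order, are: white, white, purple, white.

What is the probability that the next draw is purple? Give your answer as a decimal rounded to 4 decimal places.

0.3434

For each hypothesis, P(data | H) works out to: P(data | jar A) = (6/9)(6/9)(3/9)(6/9) = 0.098765; P(data | jar B) = (1/5)(1/5)(4/5)(1/5) = 0.0064; P(data | jar C) = (4/9)(4/9)(5/9)(4/9) = 0.048773; P(data | jar D) = (2/8)(2/8)(6/8)(2/8) = 0.011719; P(data | jar E) = (5/6)(5/6)(1/6)(5/6) = 0.096451.
Multiplying each by its prior: 1/5 · 0.098765 = 0.019753, 1/5 · 0.0064 = 0.00128, 1/5 · 0.048773 = 0.0097546, 1/5 · 0.011719 = 0.0023437, 1/5 · 0.096451 = 0.01929; with total 0.052422.
Normalising, the posterior is P(jar A | data) = 0.37681, P(jar B | data) = 0.024417, P(jar C | data) = 0.18608, P(jar D | data) = 0.04471, P(jar E | data) = 0.36798.
So P(purple next | data) = Σ P(purple next | H) P(H | data) = (1/3)(0.37681) + (4/5)(0.024417) + (5/9)(0.18608) + (3/4)(0.04471) + (1/6)(0.36798) = 0.34338.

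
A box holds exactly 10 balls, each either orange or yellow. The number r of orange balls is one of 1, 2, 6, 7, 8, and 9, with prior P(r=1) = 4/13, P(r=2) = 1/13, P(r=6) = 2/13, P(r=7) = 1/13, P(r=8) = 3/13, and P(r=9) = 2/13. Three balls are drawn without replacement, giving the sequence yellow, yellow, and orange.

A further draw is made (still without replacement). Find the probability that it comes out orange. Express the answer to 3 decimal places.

0.320

Under each hypothesis, the probability of the observed sequence is: P(data | r = 1) = (9/10)(8/9)(1/8) = 0.1; P(data | r = 2) = (8/10)(7/9)(2/8) = 0.15556; P(data | r = 6) = (4/10)(3/9)(6/8) = 0.1; P(data | r = 7) = (3/10)(2/9)(7/8) = 0.058333; P(data | r = 8) = (2/10)(1/9)(8/8) = 0.022222; P(data | r = 9) = (1/10)(0/9) = 0.
Weighting by the prior gives 4/13 · 0.1 = 0.030769, 1/13 · 0.15556 = 0.011966, 2/13 · 0.1 = 0.015385, 1/13 · 0.058333 = 0.0044872, 3/13 · 0.022222 = 0.0051282, 2/13 · 0 = 0; these sum to 0.067735.
The posterior is then P(r = 1 | data) = 0.45426, P(r = 2 | data) = 0.17666, P(r = 6 | data) = 0.22713, P(r = 7 | data) = 0.066246, P(r = 8 | data) = 0.07571, P(r = 9 | data) = 0.
Averaging over the posterior, P(orange next | data) = (0)(0.45426) + (1/7)(0.17666) + (5/7)(0.22713) + (6/7)(0.066246) + (1)(0.07571) = 0.31996.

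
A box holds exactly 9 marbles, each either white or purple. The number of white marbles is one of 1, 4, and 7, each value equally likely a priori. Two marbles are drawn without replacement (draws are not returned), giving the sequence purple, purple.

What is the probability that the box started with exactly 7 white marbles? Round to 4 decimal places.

The likelihood of the observed sequence under each hypothesis: P(data | r = 1) = (8/9)(7/8) = 7/9; P(data | r = 4) = (5/9)(4/8) = 5/18; P(data | r = 7) = (2/9)(1/8) = 1/36.
Multiplying each by its prior: 1/3 · 7/9 = 7/27, 1/3 · 5/18 = 5/54, 1/3 · 1/36 = 1/108; with total 13/36.
By Bayes' rule, P(r = 7 | data) = (1/108) / (13/36) = 1/39.

0.0256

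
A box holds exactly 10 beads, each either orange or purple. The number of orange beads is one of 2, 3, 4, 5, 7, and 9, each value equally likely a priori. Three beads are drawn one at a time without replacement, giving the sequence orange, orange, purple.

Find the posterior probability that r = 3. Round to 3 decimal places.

0.098

For each hypothesis, P(data | H) works out to: P(data | r = 2) = (2/10)(1/9)(8/8) = 0.022222; P(data | r = 3) = (3/10)(2/9)(7/8) = 0.058333; P(data | r = 4) = (4/10)(3/9)(6/8) = 0.1; P(data | r = 5) = (5/10)(4/9)(5/8) = 0.13889; P(data | r = 7) = (7/10)(6/9)(3/8) = 0.175; P(data | r = 9) = (9/10)(8/9)(1/8) = 0.1.
Multiplying each by its prior: 1/6 · 0.022222 = 0.0037037, 1/6 · 0.058333 = 0.0097222, 1/6 · 0.1 = 0.016667, 1/6 · 0.13889 = 0.023148, 1/6 · 0.175 = 0.029167, 1/6 · 0.1 = 0.016667; these sum to 0.099074.
Therefore the posterior P(r = 3 | data) = (0.0097222) / (0.099074) = 0.098131.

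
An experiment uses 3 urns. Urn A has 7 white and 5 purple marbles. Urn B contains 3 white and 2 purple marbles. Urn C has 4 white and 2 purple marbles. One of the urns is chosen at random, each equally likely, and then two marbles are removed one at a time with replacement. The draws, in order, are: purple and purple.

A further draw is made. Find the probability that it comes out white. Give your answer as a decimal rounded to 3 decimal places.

Under each hypothesis, the probability of the observed sequence is: P(data | urn A) = (5/12)(5/12) = 0.17361; P(data | urn B) = (2/5)(2/5) = 0.16; P(data | urn C) = (2/6)(2/6) = 0.11111.
The prior-weighted likelihoods are 1/3 · 0.17361 = 0.05787, 1/3 · 0.16 = 0.053333, 1/3 · 0.11111 = 0.037037; summing to 0.14824.
Normalising, the posterior is P(urn A | data) = 0.39038, P(urn B | data) = 0.35978, P(urn C | data) = 0.24984.
The predictive probability is P(white next | data) = (7/12)(0.39038) + (3/5)(0.35978) + (2/3)(0.24984) = 0.61015.

0.610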